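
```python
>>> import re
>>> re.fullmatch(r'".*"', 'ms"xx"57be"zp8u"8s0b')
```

`fullmatch` succeeds only if the pattern covers the string from start to end.
Here the pattern can't cover the whole string, so the call returns None.

None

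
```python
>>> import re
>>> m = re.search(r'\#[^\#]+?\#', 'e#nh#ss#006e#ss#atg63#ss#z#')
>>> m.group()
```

Unlike `match`, `search` isn't anchored — it looks for the pattern anywhere in the string.
The match spans [1:5] → '#nh#'.

'#nh#'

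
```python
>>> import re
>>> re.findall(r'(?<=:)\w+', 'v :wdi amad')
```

['wdi']

Because the assertion is zero-width, the text it checks is not consumed and won't appear in the result.
`findall` yields the raw match text (1 of them) because the pattern has no groups.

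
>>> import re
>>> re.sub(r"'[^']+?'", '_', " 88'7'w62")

' 88_w62'

Each match is replaced by '_'.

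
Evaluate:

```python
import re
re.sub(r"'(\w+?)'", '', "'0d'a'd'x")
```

'ax'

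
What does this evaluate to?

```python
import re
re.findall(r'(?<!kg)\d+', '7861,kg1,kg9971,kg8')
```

['7861', '971']

Because the assertion is negative and zero-width, positions next to the forbidden text are skipped.
No capturing groups, so `findall` returns the 2 full match strings.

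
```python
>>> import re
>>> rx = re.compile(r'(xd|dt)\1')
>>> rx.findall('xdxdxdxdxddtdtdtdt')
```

['xd', 'xd', 'dt', 'dt']

A backreference is literal: `\1` must see the identical characters the first group matched.
With a single group, `findall` returns only what that group captured — 4 items.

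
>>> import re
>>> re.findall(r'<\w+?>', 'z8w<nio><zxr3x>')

['<nio>', '<zxr3x>']

No capturing groups, so `findall` returns the 2 full match strings.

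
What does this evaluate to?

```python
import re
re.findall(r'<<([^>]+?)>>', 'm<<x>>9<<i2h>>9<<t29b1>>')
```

Matches: at [1:6] match '<<x>>', group 1 = 'x'; at [7:14] match '<<i2h>>', group 1 = 'i2h'; at [15:24] match '<<t29b1>>', group 1 = 't29b1'.
One capturing group, so `findall` returns just the captured substring from each match — 3 in all.

['x', 'i2h', 't29b1']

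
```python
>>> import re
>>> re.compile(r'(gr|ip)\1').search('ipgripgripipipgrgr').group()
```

A backreference is literal: `\1` must see the identical characters the first group matched.
The match spans [8:12] → 'ipip'.

'ipip'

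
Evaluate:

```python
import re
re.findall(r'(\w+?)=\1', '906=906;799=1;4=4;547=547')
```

['906', '4', '547']

`\1` has to match the exact text group 1 already captured.
Scanning left to right: at [0:7] match '906=906', group 1 = '906'; at [14:17] match '4=4', group 1 = '4'; at [18:25] match '547=547', group 1 = '547'.
With a single group, `findall` returns only what that group captured — 3 items.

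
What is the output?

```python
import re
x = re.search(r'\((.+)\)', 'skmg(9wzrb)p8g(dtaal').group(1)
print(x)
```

The match spans [4:11] → '(9wzrb)'.
Captured: group 1 = '9wzrb'.

9wzrb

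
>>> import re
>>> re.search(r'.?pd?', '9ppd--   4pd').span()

(0, 2)

The pattern matches optionally any character; then a literal 'p', then optionally the literal 'd'.
`search` walks the string left to right and returns the first match it finds.
The match spans [0:2] → '9p'.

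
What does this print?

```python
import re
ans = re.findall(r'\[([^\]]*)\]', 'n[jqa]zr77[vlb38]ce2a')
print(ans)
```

Matches: at [1:6] match '[jqa]', group 1 = 'jqa'; at [10:17] match '[vlb38]', group 1 = 'vlb38'.
With a single group, `findall` returns only what that group captured — 2 items.

['jqa', 'vlb38']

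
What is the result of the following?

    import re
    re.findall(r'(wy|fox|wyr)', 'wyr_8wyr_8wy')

Branches in `(...|...)` are attempted left-to-right; the first branch that allows the whole pattern to succeed is taken.
One capturing group, so `findall` returns just the captured substring from each match — 3 in all.

['wy', 'wy', 'wy']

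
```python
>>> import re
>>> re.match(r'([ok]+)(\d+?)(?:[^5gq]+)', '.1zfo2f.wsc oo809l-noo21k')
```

None

This matches one or more of one of [ok] (captured); then one or more of a digit (lazy) (captured); then one or more of any character except [5gq] (non-capturing group).
`re.match` won't scan ahead — the pattern has to work from the very first character.
Here the string doesn't start with a match, so the call returns None.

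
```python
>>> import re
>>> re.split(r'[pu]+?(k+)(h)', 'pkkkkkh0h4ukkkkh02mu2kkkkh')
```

['', 'kkkkk', 'h', '0h4', 'kkkk', 'h', '02mu2kkkkh']

Because the pattern has a capturing group, `split` also inserts each captured text between the pieces.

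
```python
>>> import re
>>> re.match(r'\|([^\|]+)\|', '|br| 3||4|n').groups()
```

('br',)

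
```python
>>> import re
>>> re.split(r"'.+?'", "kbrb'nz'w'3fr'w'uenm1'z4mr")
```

A `+?`/`*?`/`{m,n}?` starts at its minimum and grows only as far as needed for what follows to match.
Each match becomes a cut point; 4 segments remain.

['kbrb', 'w', 'w', 'z4mr']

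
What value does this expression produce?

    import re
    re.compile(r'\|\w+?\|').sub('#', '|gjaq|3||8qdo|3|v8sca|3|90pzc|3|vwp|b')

'#3|#3#3#3#b'

Matches: at [0:6] → '|gjaq|'; at [8:14] → '|8qdo|'; at [15:22] → '|v8sca|'; at [23:30] → '|90pzc|'; at [31:36] → '|vwp|'.
Every occurrence is swapped for '#'.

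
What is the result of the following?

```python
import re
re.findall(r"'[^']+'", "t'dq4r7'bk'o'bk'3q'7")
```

Since nothing is captured, `findall` lists the 3 matched substrings directly.

["'dq4r7'", "'o'", "'3q'"]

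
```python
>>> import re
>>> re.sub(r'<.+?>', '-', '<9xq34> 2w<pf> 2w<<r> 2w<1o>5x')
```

'- 2w- 2w- 2w-5x'

A non-greedy quantifier consumes as few characters as it can — just enough that the remainder of the pattern still matches from where it stops; whatever follows it matches normally.
`sub` substitutes '-' at each match site.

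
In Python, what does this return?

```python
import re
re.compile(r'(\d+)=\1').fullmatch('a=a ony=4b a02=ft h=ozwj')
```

None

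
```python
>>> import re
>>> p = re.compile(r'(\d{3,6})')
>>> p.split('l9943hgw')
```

The pattern matches 3 to 6 of a digit (captured).
Matches to split on: at [1:5] → '9943'.
`re.split` interleaves the captured-group text with the surrounding fragments.

['l', '9943', 'hgw']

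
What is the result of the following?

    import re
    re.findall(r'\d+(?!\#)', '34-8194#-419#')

['34', '819', '41']

The negative lookahead/lookbehind blocks any match where the forbidden context is present.
`findall` yields the raw match text (3 of them) because the pattern has no groups.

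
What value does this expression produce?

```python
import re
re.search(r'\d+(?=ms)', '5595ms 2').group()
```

'5595'

The lookaround is zero-width — it requires the adjacent text to match without consuming it, so the asserted text isn't part of the match.
The match spans [0:4] → '5595'.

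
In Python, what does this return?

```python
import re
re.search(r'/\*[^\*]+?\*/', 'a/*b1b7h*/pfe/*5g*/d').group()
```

`re.search` tries every starting position until one works.
The match spans [1:10] → '/*b1b7h*/'.

'/*b1b7h*/'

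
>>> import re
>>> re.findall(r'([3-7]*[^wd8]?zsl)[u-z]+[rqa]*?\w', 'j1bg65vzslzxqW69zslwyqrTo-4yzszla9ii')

['65vzsl', '69zsl']

The pattern matches zero or more of a character in [3-7], then optionally any character except [wd8], then the literal 'zsl' (captured); then one or more of a character in [u-z], then zero or more of one of [rqa] (lazy), then a word character.
Walking the string: at [4:13] match '65vzslzxq', group 1 = '65vzsl'; at [14:22] match '69zslwyq', group 1 = '69zsl'.
With a single group, `findall` returns only what that group captured — 2 items.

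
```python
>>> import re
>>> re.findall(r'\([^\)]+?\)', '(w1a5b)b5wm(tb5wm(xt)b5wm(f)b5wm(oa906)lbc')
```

With no groups in the pattern, `findall` gives back each whole match — 4 here.

['(w1a5b)', '(tb5wm(xt)', '(f)', '(oa906)']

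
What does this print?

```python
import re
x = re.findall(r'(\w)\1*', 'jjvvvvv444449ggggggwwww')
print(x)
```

`\1` has to match the exact text group 1 already captured.
Walking the string: at [0:2] match 'jj', group 1 = 'j'; at [2:7] match 'vvvvv', group 1 = 'v'; at [7:12] match '44444', group 1 = '4'; at [12:13] match '9', group 1 = '9'; at [13:19] match 'gggggg', group 1 = 'g'; ….
With a single group, `findall` returns only what that group captured — 6 items.

['j', 'v', '4', '9', 'g', 'w']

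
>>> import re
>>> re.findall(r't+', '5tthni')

['tt']

This matches one or more of a literal 't'.
Walking the string: at [1:3] → 'tt'.
Since nothing is captured, `findall` lists the 1 matched substring directly.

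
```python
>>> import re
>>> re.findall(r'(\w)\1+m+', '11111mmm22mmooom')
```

`\1` has to match the exact text group 1 already captured.
Walking the string: at [0:8] match '11111mmm', group 1 = '1'; at [8:12] match '22mm', group 1 = '2'; at [12:16] match 'ooom', group 1 = 'o'.
Because there's exactly one group, `findall` drops the full match and keeps group 1 from each hit.

['1', '2', 'o']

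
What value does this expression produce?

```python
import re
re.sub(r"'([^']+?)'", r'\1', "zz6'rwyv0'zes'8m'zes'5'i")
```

'zz6rwyv0zes8mzes5i'

Matches: at [3:10] → "'rwyv0'"; at [13:17] → "'8m'"; at [20:23] → "'5'".
The replacement refers to a captured group, so each match is rewritten using its own captured text.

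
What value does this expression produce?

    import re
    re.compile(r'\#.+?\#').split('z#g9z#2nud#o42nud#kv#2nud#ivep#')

['z', '2nud', 'kv', 'ivep#']

Because the quantifier is non-greedy, it stops expanding at the earliest point where the rest of the pattern can succeed.
`split` removes every match and returns the 4 fragments in between.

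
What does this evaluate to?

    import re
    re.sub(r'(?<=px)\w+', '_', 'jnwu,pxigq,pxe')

The lookaround is zero-width — it requires the adjacent text to match without consuming it, so the asserted text isn't part of the match.
Each match is replaced by '_'.

'jnwu,px_,px_'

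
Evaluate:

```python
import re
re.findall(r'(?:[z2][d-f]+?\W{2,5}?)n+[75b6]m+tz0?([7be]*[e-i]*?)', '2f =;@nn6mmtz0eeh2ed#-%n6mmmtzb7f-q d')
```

['ee', 'b7']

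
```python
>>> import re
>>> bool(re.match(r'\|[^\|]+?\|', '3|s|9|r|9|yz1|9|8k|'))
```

False

`re.match` won't scan ahead — the pattern has to work from the very first character.
Here position 0 doesn't satisfy it, so the call returns None, and `bool(None)` is False.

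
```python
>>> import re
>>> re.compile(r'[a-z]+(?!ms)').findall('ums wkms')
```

The negative lookaround is zero-width — it rules out positions where the adjacent text would match, without consuming anything.
Walking the string: at [0:3] → 'ums'; at [4:8] → 'wkms'.
No capturing groups, so `findall` returns the 2 full match strings.

['ums', 'wkms']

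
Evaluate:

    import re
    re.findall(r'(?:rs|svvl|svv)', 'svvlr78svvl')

Alternation isn't longest-match — the leftmost alternative that fits at this position is chosen.
`findall` yields the raw match text (2 of them) because the pattern has no groups.

['svvl', 'svvl']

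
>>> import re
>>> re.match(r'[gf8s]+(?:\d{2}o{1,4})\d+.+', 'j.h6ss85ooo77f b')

None

With `match`, the pattern is implicitly anchored at the beginning.
Here position 0 doesn't satisfy it, so the call returns None.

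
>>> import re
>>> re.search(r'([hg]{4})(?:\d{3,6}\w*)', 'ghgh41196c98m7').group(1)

Pattern: exactly 4 of one of [hg] (captured); then 3 to 6 of a digit, then zero or more of a word character (non-capturing group).
`search` walks the string left to right and returns the first match it finds.
The match spans [0:14] → 'ghgh41196c98m7'.
Captured: group 1 = 'ghgh'.

'ghgh'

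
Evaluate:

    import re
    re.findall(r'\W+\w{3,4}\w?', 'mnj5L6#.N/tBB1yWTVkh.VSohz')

['/tBB1y', '.VSohz']

The pattern matches one or more of a non-word character; then 3 to 4 of a word character; then optionally a word character.
Matches: at [9:15] → '/tBB1y'; at [20:26] → '.VSohz'.
With no groups in the pattern, `findall` gives back each whole match — 2 here.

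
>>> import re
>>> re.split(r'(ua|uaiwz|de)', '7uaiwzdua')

['7', 'ua', 'iwzd', 'ua', '']

The regex engine tests alternatives in the order written; an earlier branch that matches wins even if a later one would match more.
Because the pattern has a capturing group, `split` also inserts each captured text between the pieces.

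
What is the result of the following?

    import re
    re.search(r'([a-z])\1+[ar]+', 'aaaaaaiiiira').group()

`\1` has to match the exact text group 1 already captured.
The match spans [0:6] → 'aaaaaa'.

'aaaaaa'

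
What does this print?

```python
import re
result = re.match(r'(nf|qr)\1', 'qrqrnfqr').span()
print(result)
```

After group 1 captures some text, `\1` only succeeds where that same text appears again.
`re.match` won't scan ahead — the pattern has to work from the very first character.
The match spans [0:4] → 'qrqr'.
Captured: group 1 = 'qr'.

(0, 4)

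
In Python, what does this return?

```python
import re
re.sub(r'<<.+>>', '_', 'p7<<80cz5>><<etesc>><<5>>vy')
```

Matches: at [2:25] → '<<80cz5>><<etesc>><<5>>'.
Each match is replaced by '_'.

'p7_vy'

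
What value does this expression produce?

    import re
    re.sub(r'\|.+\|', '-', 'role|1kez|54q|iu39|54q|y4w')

Matches: at [4:23] → '|1kez|54q|iu39|54q|'.
Every occurrence is swapped for '-'.

'role-y4w'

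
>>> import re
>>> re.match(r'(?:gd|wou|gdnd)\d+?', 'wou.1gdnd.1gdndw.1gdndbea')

None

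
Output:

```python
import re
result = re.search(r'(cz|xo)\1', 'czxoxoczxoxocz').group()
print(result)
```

`\1` has to match the exact text group 1 already captured.
`re.search` tries every starting position until one works.
The match spans [2:6] → 'xoxo'.
Captured: group 1 = 'xo'.

xoxo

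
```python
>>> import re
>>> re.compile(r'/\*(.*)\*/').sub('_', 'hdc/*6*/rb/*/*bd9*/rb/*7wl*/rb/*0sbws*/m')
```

'hdc_m'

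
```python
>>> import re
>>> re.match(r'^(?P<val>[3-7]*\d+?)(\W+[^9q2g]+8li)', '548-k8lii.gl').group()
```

`re.match` only tries the pattern at the start of the string.
The match spans [0:8] → '548-k8li'.

'548-k8li'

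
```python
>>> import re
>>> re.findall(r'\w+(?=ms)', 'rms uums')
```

['r', 'uu']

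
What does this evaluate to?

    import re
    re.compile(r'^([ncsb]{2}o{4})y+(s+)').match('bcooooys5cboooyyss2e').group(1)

'bcoooo'

The pattern matches anchored at the start of the string; then exactly 2 of one of [ncsb], then exactly 4 of the literal 'o' (captured); then one or more of a literal 'y'; then one or more of a literal 's' (captured).
`re.match` only tries the pattern at the start of the string.
The match spans [0:8] → 'bcooooys'.
Captured: group 1 = 'bcoooo', group 2 = 's'.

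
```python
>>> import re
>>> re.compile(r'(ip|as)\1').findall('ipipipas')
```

['ip']

A backreference is literal: `\1` must see the identical characters the first group matched.
Walking the string: at [0:4] match 'ipip', group 1 = 'ip'.
With a single group, `findall` returns only what that group captured — 1 item.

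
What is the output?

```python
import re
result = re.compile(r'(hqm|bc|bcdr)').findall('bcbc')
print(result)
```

['bc', 'bc']

One capturing group, so `findall` returns just the captured substring from each match — 2 in all.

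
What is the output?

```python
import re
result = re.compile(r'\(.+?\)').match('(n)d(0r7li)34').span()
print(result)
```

(0, 3)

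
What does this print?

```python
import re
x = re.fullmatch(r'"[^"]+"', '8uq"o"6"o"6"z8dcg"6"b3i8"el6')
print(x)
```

None

`re.fullmatch` requires the pattern to consume the entire string.
Here the string isn't matched end-to-end, so the call returns None.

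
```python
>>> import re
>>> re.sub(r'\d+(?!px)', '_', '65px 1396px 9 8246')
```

'_5px _6px _ _'

The negative lookaround is zero-width — it rules out positions where the adjacent text would match, without consuming anything.
Matches: at [0:1] → '6'; at [5:8] → '139'; at [12:13] → '9'; at [14:18] → '8246'.
Every occurrence is swapped for '_'.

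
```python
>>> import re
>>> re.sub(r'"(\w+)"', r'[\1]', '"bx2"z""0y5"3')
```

Matches: at [0:5] → '"bx2"'; at [7:12] → '"0y5"'.
The replacement refers to a captured group, so each match is rewritten using its own captured text.

'[bx2]z"[0y5]3'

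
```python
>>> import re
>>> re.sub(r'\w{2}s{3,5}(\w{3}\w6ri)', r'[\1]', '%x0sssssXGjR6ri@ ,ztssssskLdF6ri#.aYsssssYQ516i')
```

Each match is replaced using the text its own group 1 captured.

'%[XGjR6ri]@ ,[kLdF6ri]#.aYsssssYQ516i'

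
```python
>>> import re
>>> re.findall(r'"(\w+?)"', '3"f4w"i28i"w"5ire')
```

`findall` collects group 1 from each match (2 total).

['f4w', 'w']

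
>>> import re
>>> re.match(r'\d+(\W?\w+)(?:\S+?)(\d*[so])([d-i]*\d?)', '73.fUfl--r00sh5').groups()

('.fUfl', '00s', 'h5')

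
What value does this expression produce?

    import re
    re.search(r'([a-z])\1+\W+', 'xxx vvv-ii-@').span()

After group 1 captures some text, `\1` only succeeds where that same text appears again.
`search` walks the string left to right and returns the first match it finds.
The match spans [0:4] → 'xxx '.
Captured: group 1 = 'x'.

(0, 4)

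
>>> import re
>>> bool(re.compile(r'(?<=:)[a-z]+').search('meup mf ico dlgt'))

The positive lookaround only admits positions where the adjacent text matches; those characters stay outside the span.
Unlike `match`, `search` isn't anchored — it looks for the pattern anywhere in the string.
Here the pattern never matches, so the call returns None, and `bool(None)` is False.

False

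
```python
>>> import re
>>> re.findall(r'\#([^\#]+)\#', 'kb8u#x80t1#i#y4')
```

One capturing group, so `findall` returns just the captured substring from the one match — 1 in all.

['x80t1']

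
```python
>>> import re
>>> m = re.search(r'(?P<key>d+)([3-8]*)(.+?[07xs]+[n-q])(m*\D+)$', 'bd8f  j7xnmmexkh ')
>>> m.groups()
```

This matches one or more of a literal 'd' (captured as 'key'); then zero or more of a character in [3-8] (captured); then one or more of any character (lazy), then one or more of one of [07xs], then a character in [n-q] (captured); then zero or more of the literal 'm', then one or more of a non-digit (captured); then anchored at the end.
`re.search` scans for the first position where the pattern succeeds.
The match spans [1:17] → 'd8f  j7xnmmexkh '.
Captured: group 1 = 'd', group 2 = '8', group 3 = 'f  j7xn', group 4 = 'mmexkh '.

('d', '8', 'f  j7xn', 'mmexkh ')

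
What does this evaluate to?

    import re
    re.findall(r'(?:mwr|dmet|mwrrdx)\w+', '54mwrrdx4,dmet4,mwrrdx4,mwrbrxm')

Matches: at [2:9] → 'mwrrdx4'; at [10:15] → 'dmet4'; at [16:23] → 'mwrrdx4'; at [24:31] → 'mwrbrxm'.
Since nothing is captured, `findall` lists the 4 matched substrings directly.

['mwrrdx4', 'dmet4', 'mwrrdx4', 'mwrbrxm']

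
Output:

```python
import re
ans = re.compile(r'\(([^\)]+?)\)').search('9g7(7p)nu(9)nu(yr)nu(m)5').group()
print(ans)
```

(7p)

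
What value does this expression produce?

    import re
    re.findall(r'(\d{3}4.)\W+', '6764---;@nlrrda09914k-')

['6764-', '9914k']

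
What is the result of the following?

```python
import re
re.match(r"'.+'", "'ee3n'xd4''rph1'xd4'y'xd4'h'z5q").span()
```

(0, 28)

With `match`, the pattern is implicitly anchored at the beginning.
The match spans [0:28] → "'ee3n'xd4''rph1'xd4'y'xd4'h'".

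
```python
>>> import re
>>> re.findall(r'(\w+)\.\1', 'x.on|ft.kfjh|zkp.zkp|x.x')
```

`\1` has to match the exact text group 1 already captured.
Because there's exactly one group, `findall` drops the full match and keeps group 1 from each hit.

['zkp', 'x']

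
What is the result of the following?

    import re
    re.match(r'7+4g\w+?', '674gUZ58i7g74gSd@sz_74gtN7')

This matches one or more of a literal '7'; then the literal '4g', then one or more of a word character (lazy).
`re.match` only tries the pattern at the start of the string.
Here position 0 doesn't satisfy it, so the call returns None.

None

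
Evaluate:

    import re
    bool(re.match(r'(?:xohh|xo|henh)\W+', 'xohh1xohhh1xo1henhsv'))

False

`re.match` only tries the pattern at the start of the string.
Here the string doesn't start with a match, so the call returns None, and `bool(None)` is False.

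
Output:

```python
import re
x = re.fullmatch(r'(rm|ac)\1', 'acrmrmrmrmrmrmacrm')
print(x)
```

After group 1 captures some text, `\1` only succeeds where that same text appears again.
`re.fullmatch` is like wrapping the pattern in `^…$` (in single-line mode).
Here the string isn't matched end-to-end, so the call returns None.

None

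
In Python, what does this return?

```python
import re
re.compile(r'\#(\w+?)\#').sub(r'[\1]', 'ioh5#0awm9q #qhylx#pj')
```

Matches: at [12:19] → '#qhylx#'.
Each match is replaced using the text its own group 1 captured.

'ioh5#0awm9q [qhylx]pj'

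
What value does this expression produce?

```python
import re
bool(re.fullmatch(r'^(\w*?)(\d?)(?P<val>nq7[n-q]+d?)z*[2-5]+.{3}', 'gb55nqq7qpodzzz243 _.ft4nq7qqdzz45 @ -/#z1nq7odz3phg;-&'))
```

`re.fullmatch` requires the pattern to consume the entire string.
Here the pattern can't cover the whole string, so the call returns None, and `bool(None)` is False.

False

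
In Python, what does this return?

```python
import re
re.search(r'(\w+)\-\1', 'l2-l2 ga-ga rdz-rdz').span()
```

`\1` is not a pattern — it's the concrete string captured by group 1, re-applied verbatim.
Unlike `match`, `search` isn't anchored — it looks for the pattern anywhere in the string.
The match spans [0:5] → 'l2-l2'.
Captured: group 1 = 'l2'.

(0, 5)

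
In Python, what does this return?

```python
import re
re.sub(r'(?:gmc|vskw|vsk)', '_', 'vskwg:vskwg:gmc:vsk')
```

'_g:_g:_:_'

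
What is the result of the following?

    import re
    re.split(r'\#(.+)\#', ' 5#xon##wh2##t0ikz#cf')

[' 5', 'xon##wh2##t0ikz', 'cf']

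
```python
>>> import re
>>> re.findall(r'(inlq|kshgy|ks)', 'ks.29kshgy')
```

['ks', 'kshgy']

The regex engine tests alternatives in the order written; an earlier branch that matches wins even if a later one would match more.
Because there's exactly one group, `findall` drops the full match and keeps group 1 from each hit.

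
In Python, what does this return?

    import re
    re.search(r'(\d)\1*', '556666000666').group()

'55'

The backreference `\1` re-matches whatever the first group consumed, character for character.
`search` walks the string left to right and returns the first match it finds.
The match spans [0:2] → '55'.
Captured: group 1 = '5'.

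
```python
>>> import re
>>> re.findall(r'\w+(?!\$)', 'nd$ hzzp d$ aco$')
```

['n', 'hzzp', 'ac']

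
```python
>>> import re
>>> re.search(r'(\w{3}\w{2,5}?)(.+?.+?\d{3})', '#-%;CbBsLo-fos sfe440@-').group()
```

'CbBsLo-fos sfe440'

The pattern matches exactly 3 of a word character, then 2 to 5 of a word character (lazy) (captured); then one or more of any character (lazy), then one or more of any character (lazy), then exactly 3 of a digit (captured).
`search` walks the string left to right and returns the first match it finds.
The match spans [4:21] → 'CbBsLo-fos sfe440'.
Captured: group 1 = 'CbBsL', group 2 = 'o-fos sfe440'.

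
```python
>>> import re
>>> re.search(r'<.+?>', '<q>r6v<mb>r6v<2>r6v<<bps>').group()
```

The match spans [0:3] → '<q>'.

'<q>'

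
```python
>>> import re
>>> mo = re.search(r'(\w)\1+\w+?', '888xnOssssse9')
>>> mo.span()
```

After group 1 captures some text, `\1` only succeeds where that same text appears again.
`search` walks the string left to right and returns the first match it finds.
The match spans [0:4] → '888x'.
Captured: group 1 = '8'.

(0, 4)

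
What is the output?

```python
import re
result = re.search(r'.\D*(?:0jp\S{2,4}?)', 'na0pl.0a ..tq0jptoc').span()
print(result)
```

(6, 18)

Pattern: any character, then zero or more of a non-digit; then the literal '0jp', then 2 to 4 of a non-whitespace character (lazy) (non-capturing group).
Because the quantifier is non-greedy, it stops expanding at the earliest point where the rest of the pattern can succeed.
`re.search` scans for the first position where the pattern succeeds.
The match spans [6:18] → '0a ..tq0jpto'.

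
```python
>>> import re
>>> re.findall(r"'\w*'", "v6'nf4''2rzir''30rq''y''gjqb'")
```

["'nf4'", "'2rzir'", "'30rq'", "'y'", "'gjqb'"]

No capturing groups, so `findall` returns the 5 full match strings.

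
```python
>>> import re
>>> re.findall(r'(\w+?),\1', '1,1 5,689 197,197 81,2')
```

`\1` has to match the exact text group 1 already captured.
With a single group, `findall` returns only what that group captured — 2 items.

['1', '197']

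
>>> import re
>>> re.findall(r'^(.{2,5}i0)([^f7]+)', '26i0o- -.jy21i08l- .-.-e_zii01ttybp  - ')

This matches anchored at the start of the string; then 2 to 5 of any character, then the literal 'i0' (captured); then one or more of any character except [f7] (captured).
With 2 capturing groups, `findall` returns a 2-tuple per match.

[('26i0', 'o- -.jy21i08l- .-.-e_zii01ttybp  - ')]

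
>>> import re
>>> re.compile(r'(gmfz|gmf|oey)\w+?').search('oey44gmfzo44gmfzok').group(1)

'oey'

Unlike `match`, `search` isn't anchored — it looks for the pattern anywhere in the string.
The match spans [0:4] → 'oey4'.
Captured: group 1 = 'oey'.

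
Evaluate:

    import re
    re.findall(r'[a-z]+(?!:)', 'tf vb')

['tf', 'vb']

`(?!…)`/`(?<!…)` only lets a position through if the neighbouring text does NOT match; no characters are consumed.
Matches: at [0:2] → 'tf'; at [3:5] → 'vb'.
`findall` yields the raw match text (2 of them) because the pattern has no groups.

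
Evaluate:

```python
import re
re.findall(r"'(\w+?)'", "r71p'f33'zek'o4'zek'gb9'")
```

['f33', 'o4', 'gb9']

Scanning left to right: at [4:9] match "'f33'", group 1 = 'f33'; at [12:16] match "'o4'", group 1 = 'o4'; at [19:24] match "'gb9'", group 1 = 'gb9'.
`findall` collects group 1 from each match (3 total).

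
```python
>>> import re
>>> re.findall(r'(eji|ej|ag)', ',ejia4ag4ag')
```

['eji', 'ag', 'ag']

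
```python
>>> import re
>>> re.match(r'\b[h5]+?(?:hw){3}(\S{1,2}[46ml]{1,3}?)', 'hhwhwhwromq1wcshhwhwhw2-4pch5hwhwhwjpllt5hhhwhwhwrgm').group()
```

'hhwhwhwrom'

With `match`, the pattern is implicitly anchored at the beginning.
The match spans [0:10] → 'hhwhwhwrom'.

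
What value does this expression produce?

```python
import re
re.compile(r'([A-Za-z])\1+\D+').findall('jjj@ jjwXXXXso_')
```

['j']

The backreference `\1` re-matches whatever the first group consumed, character for character.
Because there's exactly one group, `findall` drops the full match and keeps group 1 from the one hit.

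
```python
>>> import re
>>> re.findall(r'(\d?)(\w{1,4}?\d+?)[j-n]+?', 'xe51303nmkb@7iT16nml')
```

[('', 'xe51303'), ('7', 'iT16')]

Multiple groups make `findall` return tuples — one 2-tuple for each match.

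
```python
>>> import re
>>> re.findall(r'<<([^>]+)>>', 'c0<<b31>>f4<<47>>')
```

Scanning left to right: at [2:9] match '<<b31>>', group 1 = 'b31'; at [11:17] match '<<47>>', group 1 = '47'.
`findall` collects group 1 from each match (2 total).

['b31', '47']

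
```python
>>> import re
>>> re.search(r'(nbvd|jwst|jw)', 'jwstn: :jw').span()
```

(0, 4)

Alternation tries branches left to right and keeps the first one that lets the overall match succeed at that position.
`re.search` tries every starting position until one works.
The match spans [0:4] → 'jwst'.
Captured: group 1 = 'jwst'.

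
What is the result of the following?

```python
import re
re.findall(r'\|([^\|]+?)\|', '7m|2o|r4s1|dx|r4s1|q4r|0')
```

['2o', 'dx', 'q4r']

`findall` collects group 1 from each match (3 total).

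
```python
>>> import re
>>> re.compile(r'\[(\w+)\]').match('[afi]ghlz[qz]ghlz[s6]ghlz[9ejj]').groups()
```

The match spans [0:5] → '[afi]'.
Captured: group 1 = 'afi'.

('afi',)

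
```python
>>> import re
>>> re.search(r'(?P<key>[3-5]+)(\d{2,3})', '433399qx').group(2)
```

'99'

The match spans [0:6] → '433399'.
Captured: group 1 = '4333', group 2 = '99'.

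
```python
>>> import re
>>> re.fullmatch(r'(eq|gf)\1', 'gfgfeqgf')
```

None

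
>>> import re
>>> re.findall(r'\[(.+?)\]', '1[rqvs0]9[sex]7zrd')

One capturing group, so `findall` returns just the captured substring from each match — 2 in all.

['rqvs0', 'sex']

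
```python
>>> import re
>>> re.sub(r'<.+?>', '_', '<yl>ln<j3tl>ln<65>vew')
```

'_ln_ln_vew'

`sub` substitutes '_' at each match site.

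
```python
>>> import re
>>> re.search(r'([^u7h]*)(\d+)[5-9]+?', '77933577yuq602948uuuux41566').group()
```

'77933577'

This matches zero or more of any character except [u7h] (captured); then one or more of a digit (captured); then one or more of a character in [5-9] (lazy).
Unlike `match`, `search` isn't anchored — it looks for the pattern anywhere in the string.
The match spans [0:8] → '77933577'.
Captured: group 1 = '', group 2 = '7793357'.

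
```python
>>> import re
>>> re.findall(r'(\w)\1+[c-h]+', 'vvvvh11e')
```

['v', '1']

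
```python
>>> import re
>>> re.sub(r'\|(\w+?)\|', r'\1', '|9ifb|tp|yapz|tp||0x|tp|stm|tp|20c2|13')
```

'9ifbtpyapztp|0xtpstmtp20c213'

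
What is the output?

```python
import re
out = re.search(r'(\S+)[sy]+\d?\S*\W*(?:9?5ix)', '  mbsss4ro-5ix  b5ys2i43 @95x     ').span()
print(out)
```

(2, 14)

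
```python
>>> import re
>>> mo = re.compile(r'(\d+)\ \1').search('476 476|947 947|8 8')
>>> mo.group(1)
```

'476'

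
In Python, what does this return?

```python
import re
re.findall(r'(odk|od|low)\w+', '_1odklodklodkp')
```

['odk']

Alternation isn't longest-match — the leftmost alternative that fits at this position is chosen.
Walking the string: at [2:14] match 'odklodklodkp', group 1 = 'odk'.
Because there's exactly one group, `findall` drops the full match and keeps group 1 from the one hit.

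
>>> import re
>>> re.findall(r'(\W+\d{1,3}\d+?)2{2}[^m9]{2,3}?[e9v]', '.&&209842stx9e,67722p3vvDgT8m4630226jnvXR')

[',677']

One capturing group, so `findall` returns just the captured substring from the one match — 1 in all.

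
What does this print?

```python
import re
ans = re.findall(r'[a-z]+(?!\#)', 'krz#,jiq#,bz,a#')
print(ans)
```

`(?!…)`/`(?<!…)` only lets a position through if the neighbouring text does NOT match; no characters are consumed.
Matches: at [0:2] → 'kr'; at [5:7] → 'ji'; at [10:12] → 'bz'.
Since nothing is captured, `findall` lists the 3 matched substrings directly.

['kr', 'ji', 'bz']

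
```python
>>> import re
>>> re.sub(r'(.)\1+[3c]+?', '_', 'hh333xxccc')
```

'_33_cc'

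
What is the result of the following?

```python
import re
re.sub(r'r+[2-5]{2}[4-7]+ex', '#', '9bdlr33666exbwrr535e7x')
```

'9bdl#bwrr535e7x'

`sub` substitutes '#' at each match site.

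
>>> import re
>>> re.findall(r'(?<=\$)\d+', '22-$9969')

The `(?=…)`/`(?<=…)` assertion just peeks at neighbouring text; it doesn't advance the match position.
Matches: at [4:8] → '9969'.
Since nothing is captured, `findall` lists the 1 matched substring directly.

['9969']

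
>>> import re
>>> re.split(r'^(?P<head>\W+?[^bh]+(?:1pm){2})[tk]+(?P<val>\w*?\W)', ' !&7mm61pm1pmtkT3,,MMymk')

['', ' !&7mm61pm1pm', 'T3,', ',MMymk']

The pattern matches anchored at the start of the string; then one or more of a non-word character (lazy), then one or more of any character except [bh], then the literal '1pm' repeated 2 times (captured as 'head'); then one or more of one of [tk]; then zero or more of a word character (lazy), then a non-word character (captured as 'val').
Matches to split on: at [0:18] → ' !&7mm61pm1pmtkT3,'.
The group in the pattern means `split` returns the separators' captures alongside the pieces.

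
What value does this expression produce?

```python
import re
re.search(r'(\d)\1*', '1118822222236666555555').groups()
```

('1',)

`\1` has to match the exact text group 1 already captured.
Unlike `match`, `search` isn't anchored — it looks for the pattern anywhere in the string.
The match spans [0:3] → '111'.
Captured: group 1 = '1'.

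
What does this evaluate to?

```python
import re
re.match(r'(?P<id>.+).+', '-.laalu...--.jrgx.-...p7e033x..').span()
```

(0, 31)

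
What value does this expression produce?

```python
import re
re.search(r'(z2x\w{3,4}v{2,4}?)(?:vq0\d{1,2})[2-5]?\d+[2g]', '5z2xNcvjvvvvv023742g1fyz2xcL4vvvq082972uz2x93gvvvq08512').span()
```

The match spans [23:39] → 'z2xcL4vvvq082972'.

(23, 39)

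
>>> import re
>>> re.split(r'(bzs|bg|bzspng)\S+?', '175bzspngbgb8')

['175', 'bzs', 'ng', 'bg', '8']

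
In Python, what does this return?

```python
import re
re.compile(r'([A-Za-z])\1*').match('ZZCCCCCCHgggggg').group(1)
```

'Z'

The backreference `\1` re-matches whatever the first group consumed, character for character.
`re.match` only tries the pattern at the start of the string.
The match spans [0:2] → 'ZZ'.
Captured: group 1 = 'Z'.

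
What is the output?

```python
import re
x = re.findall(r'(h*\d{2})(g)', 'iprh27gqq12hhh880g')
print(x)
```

[('h27', 'g'), ('80', 'g')]

This matches zero or more of the literal 'h', then exactly 2 of a digit (captured); then a literal 'g' (captured).
Matches: at [3:7] match 'h27g', groups = ('h27', 'g'); at [15:18] match '80g', groups = ('80', 'g').
2 groups means each result is a tuple of 2 captured strings — 2 here.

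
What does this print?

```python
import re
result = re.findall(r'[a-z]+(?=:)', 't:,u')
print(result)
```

['t']

The positive lookaround only admits positions where the adjacent text matches; those characters stay outside the span.
Walking the string: at [0:1] → 't'.
With no groups in the pattern, `findall` gives back each whole match — 1 here.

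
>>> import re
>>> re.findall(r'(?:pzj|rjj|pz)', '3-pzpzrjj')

['pz', 'pz', 'rjj']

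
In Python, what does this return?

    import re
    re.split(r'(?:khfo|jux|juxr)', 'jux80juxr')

`|` is ordered: at each position the engine commits to the first alternative that works.
Matches to split on: at [0:3] → 'jux'; at [5:8] → 'jux'.
The string is cut at each match, leaving 3 pieces.

['', '80', 'r']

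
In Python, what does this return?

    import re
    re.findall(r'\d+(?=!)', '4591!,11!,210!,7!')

['4591', '11', '210', '7']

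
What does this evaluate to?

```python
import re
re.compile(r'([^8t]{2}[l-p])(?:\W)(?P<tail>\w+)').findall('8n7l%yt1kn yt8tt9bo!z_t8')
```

[('n7l', 'yt1kn'), ('9bo', 'z_t8')]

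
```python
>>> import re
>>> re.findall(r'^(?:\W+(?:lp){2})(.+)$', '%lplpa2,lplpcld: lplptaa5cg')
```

['a2,lplpcld: lplptaa5cg']

The pattern matches anchored at the start of the string; then one or more of a non-word character, then the literal 'lp' repeated 2 times (non-capturing group); then one or more of any character (captured); then anchored at the end.
Matches: at [0:27] match '%lplpa2,lplpcld: lplptaa5cg', group 1 = 'a2,lplpcld: lplptaa5cg'.
One capturing group, so `findall` returns just the captured substring from the one match — 1 in all.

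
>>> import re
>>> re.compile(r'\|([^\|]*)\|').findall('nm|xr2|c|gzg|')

['xr2', 'gzg']

Matches: at [2:7] match '|xr2|', group 1 = 'xr2'; at [8:13] match '|gzg|', group 1 = 'gzg'.
One capturing group, so `findall` returns just the captured substring from each match — 2 in all.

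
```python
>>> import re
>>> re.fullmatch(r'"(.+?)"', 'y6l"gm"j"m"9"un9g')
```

None

`re.fullmatch` requires the pattern to consume the entire string.
Here the string isn't matched end-to-end, so the call returns None.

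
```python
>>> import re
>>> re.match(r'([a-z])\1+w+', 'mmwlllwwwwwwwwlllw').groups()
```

`\1` is not a pattern — it's the concrete string captured by group 1, re-applied verbatim.
`re.match` only tries the pattern at the start of the string.
The match spans [0:3] → 'mmw'.
Captured: group 1 = 'm'.

('m',)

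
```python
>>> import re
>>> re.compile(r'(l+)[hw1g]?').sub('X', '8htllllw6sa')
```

'8htX6sa'

`sub` substitutes 'X' at each match site.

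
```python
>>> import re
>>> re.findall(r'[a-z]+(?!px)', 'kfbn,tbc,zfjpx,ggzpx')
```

Because the assertion is negative and zero-width, positions next to the forbidden text are skipped.
Since nothing is captured, `findall` lists the 4 matched substrings directly.

['kfbn', 'tbc', 'zfjpx', 'ggzpx']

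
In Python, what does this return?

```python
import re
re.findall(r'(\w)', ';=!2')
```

This matches a word character (captured).
Matches: at [3:4] match '2', group 1 = '2'.
One capturing group, so `findall` returns just the captured substring from the one match — 1 in all.

['2']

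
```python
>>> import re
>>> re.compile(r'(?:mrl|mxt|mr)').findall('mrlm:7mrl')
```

['mrl', 'mrl']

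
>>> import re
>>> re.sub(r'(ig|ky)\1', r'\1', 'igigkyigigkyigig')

A backreference is literal: `\1` must see the identical characters the first group matched.
Matches: at [0:4] → 'igig'; at [6:10] → 'igig'; at [12:16] → 'igig'.
The replacement refers to a captured group, so each match is rewritten using its own captured text.

'igkyigkyig'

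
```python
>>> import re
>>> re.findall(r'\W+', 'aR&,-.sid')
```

This matches one or more of a non-word character.
Matches: at [2:6] → '&,-.'.
`findall` yields the raw match text (1 of them) because the pattern has no groups.

['&,-.']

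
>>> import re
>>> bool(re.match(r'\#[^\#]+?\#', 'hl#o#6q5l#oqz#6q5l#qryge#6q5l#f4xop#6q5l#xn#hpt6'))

`match` is anchored at position 0; if the pattern doesn't fit there, it returns None.
Here position 0 doesn't satisfy it, so the call returns None, and `bool(None)` is False.

False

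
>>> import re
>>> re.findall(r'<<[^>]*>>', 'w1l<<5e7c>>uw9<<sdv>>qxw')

Walking the string: at [3:11] → '<<5e7c>>'; at [14:21] → '<<sdv>>'.
With no groups in the pattern, `findall` gives back each whole match — 2 here.

['<<5e7c>>', '<<sdv>>']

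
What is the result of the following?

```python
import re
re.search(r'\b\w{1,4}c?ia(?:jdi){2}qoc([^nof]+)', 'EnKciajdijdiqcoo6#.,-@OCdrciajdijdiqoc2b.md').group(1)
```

'2b.md'

The match spans [22:43] → 'OCdrciajdijdiqoc2b.md'.
Captured: group 1 = '2b.md'.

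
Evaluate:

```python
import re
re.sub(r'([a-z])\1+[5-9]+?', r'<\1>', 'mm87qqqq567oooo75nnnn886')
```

A backreference is literal: `\1` must see the identical characters the first group matched.
`\1` in the replacement pulls in group 1's text for each match.

'<m>7<q>67<o>5<n>86'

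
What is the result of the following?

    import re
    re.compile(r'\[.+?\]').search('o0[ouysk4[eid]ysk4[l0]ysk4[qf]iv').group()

'[ouysk4[eid]'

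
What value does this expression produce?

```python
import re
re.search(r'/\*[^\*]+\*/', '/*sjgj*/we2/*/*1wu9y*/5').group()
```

'/*sjgj*/'

`re.search` scans for the first position where the pattern succeeds.
The match spans [0:8] → '/*sjgj*/'.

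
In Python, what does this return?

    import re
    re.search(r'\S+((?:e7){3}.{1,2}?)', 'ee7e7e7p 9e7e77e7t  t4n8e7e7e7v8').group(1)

The match spans [0:8] → 'ee7e7e7p'.
Captured: group 1 = 'e7e7e7p'.

'e7e7e7p'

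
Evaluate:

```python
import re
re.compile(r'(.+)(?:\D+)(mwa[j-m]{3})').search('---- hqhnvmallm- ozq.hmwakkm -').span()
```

(0, 28)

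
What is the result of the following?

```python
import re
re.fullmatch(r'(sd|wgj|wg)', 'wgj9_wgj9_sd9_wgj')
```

None

For `fullmatch`, every character of the input must be accounted for by the pattern.
Here the pattern can't cover the whole string, so the call returns None.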